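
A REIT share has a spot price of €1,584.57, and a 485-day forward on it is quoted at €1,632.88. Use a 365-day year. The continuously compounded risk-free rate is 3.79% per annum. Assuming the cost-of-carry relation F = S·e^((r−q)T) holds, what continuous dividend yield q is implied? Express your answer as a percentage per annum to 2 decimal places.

From F = S·e^((r−q)T): (r − q) = ln(F/S)/T
ln(1632.88/1584.57) = ln(1.030488) = 0.030032
(r − q) = 0.030032 / (485/365) = 0.022601
q = r − ln(F/S)/T = 0.0379 − 0.022601 = 0.015299
q = 1.53%

1.53%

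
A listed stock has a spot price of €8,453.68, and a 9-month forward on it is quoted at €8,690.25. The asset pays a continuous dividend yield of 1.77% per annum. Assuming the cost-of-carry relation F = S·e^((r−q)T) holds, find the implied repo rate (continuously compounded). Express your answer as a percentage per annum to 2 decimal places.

From F = S·e^((r−q)T): (r − q) = ln(F/S)/T
ln(8690.25/8453.68) = ln(1.027984) = 0.027600
(r − q) = 0.027600 / (9/12) = 0.036800
r = ln(F/S)/T + q = 0.036800 + 0.0177 = 0.054500
r = 5.45%

5.45%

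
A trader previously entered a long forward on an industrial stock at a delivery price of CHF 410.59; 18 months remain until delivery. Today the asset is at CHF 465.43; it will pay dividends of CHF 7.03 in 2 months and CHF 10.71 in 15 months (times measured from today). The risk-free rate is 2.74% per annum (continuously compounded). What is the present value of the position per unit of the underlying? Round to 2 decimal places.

PV(remaining dividends) I = 7.03·e^(−0.0274·2/12) + 10.71·e^(−0.0274·15/12) = 17.3474
Current forward F = (S − I)·e^(rT) = (465.43 − 17.3474)·e^(0.0274·18/12) = 448.0826 × 1.041956 = 466.8824
Value (long) = (F − K)·e^(−rT) = (466.8824 − 410.59) × 0.959733 = 54.0257
Value = CHF 54.03

CHF 54.03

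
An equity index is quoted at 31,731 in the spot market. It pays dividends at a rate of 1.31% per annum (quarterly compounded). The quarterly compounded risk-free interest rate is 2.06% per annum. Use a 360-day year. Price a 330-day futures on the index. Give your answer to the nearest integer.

F = S · (1+r/4)^(4T) / (1+q/4)^(4T)
= 31731 × 1.019013 / 1.012061 = 31731 × 1.006869
F = 31,949

31,949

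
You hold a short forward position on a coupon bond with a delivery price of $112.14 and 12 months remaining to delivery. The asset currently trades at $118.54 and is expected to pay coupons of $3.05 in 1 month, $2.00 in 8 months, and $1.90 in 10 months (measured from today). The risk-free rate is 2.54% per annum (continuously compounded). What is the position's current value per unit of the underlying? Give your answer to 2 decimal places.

-$2.34

PV(remaining coupons) I = 3.05·e^(−0.0254·1/12) + 2.00·e^(−0.0254·8/12) + 1.90·e^(−0.0254·10/12) = 6.8702
Current forward F = (S − I)·e^(rT) = (118.54 − 6.8702)·e^(0.0254·12/12) = 111.6698 × 1.025725 = 114.5425
Value (long) = (F − K)·e^(−rT) = (114.5425 − 112.14) × 0.974920 = 2.3422
Short position value = −(long value) = -$2.34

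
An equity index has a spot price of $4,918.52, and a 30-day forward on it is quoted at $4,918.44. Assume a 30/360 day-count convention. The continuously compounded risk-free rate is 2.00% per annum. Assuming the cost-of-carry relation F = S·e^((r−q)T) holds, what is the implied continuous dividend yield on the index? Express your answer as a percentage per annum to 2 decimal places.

From F = S·e^((r−q)T): (r − q) = ln(F/S)/T
ln(4918.44/4918.52) = ln(0.999984) = -0.000016
(r − q) = -0.000016 / (30/360) = -0.000192
q = r − ln(F/S)/T = 0.0200 + 0.000192 = 0.020192
q = 2.02%

2.02%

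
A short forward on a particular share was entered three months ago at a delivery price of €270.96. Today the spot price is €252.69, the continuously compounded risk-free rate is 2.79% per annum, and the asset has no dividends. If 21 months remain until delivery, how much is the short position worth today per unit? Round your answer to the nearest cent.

€5.36

Current fair forward for the remaining 21 months: F = S·e^(r·T), r = 0.0279
F = 252.69 · e^(0.0279 × 21/12) = 252.69 × 1.050037 = 265.3338
Value of long forward = (F − K)·e^(−rT) = (265.3338 − 270.96) · e^(−0.0279·21/12)
= -5.6262 × 0.952348 = -5.36
Short position value = −(long value) = €5.36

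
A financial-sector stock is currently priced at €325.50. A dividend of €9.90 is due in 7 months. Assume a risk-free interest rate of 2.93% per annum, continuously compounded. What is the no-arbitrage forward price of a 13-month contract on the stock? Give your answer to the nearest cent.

€325.95

PV(dividends) I = 9.90·e^(−0.0293·7/12)
I = 9.7322
F = (S − I)·e^(rT) = (325.50 − 9.7322) · e^(0.0293·13/12)
= 315.7678 · e^0.031742 = 315.7678 × 1.032251 = €325.95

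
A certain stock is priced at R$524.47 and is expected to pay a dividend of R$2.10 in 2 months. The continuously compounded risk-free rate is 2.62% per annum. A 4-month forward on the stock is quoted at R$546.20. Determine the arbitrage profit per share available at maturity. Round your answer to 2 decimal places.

R$19.24 per share

PV(dividends) I = 2.10·e^(−0.0262·2/12) = 2.0908
Fair forward F* = (S − I)·e^(rT) = (524.47 − 2.0908)·e^0.008733 = 522.3792 × 1.008771 = 526.9610
Market R$546.20 > fair 526.9610: forward overpriced → cash-and-carry (borrow at r, buy the stock and collect the dividends, short the forward).
Profit at T = |F_mkt − F*| = |546.20 − 526.9610| = R$19.24 per share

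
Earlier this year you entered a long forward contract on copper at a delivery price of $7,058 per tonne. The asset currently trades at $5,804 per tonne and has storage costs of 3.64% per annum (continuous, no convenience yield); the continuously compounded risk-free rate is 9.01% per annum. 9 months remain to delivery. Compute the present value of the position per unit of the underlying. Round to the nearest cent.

Current fair forward for the remaining 9 months: F = S·e^((r + u)·T), (r + u) = 0.0901 + 0.0364 = 0.1265
F = 5804 · e^(0.1265 × 9/12) = 5804 × 1.09952141 = 6381.6223
Value of long forward = (F − K)·e^(−rT) = (6381.6223 − 7058) · e^(−0.0901·9/12)
= -676.3777 × 0.93465762 = -632.18

-$632.18 per tonne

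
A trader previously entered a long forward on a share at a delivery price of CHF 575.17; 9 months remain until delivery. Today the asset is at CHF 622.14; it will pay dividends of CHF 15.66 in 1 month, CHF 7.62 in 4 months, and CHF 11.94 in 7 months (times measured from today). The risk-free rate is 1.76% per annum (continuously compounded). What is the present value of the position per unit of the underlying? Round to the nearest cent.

CHF 19.48

PV(remaining dividends) I = 15.66·e^(−0.0176·1/12) + 7.62·e^(−0.0176·4/12) + 11.94·e^(−0.0176·7/12) = 35.0305
Current forward F = (S − I)·e^(rT) = (622.14 − 35.0305)·e^(0.0176·9/12) = 587.1095 × 1.013288 = 594.9110
Value (long) = (F − K)·e^(−rT) = (594.9110 − 575.17) × 0.986887 = 19.4821
Value = CHF 19.48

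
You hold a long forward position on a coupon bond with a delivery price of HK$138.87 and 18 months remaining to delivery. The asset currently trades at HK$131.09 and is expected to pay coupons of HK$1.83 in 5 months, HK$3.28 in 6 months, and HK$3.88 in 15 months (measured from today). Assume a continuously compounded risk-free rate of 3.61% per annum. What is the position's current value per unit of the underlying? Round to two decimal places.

PV(remaining coupons) I = 1.83·e^(−0.0361·5/12) + 3.28·e^(−0.0361·6/12) + 3.88·e^(−0.0361·15/12) = 8.7328
Current forward F = (S − I)·e^(rT) = (131.09 − 8.7328)·e^(0.0361·18/12) = 122.3572 × 1.055643 = 129.1655
Value (long) = (F − K)·e^(−rT) = (129.1655 − 138.87) × 0.947290 = -9.1930
Value = -HK$9.19

-HK$9.19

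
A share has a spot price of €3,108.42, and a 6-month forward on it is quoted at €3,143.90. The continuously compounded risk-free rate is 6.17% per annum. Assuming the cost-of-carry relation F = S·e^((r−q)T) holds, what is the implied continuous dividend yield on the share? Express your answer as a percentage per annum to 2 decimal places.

3.90%

From F = S·e^((r−q)T): (r − q) = ln(F/S)/T
ln(3143.90/3108.42) = ln(1.011414) = 0.011349
(r − q) = 0.011349 / (6/12) = 0.022698
q = r − ln(F/S)/T = 0.0617 − 0.022698 = 0.039002
q = 3.90%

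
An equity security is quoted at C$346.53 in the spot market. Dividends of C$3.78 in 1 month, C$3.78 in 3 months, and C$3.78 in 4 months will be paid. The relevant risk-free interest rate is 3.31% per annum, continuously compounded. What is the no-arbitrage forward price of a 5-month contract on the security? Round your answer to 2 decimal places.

PV(dividends) I = 3.78·e^(−0.0331·1/12) + 3.78·e^(−0.0331·3/12) + 3.78·e^(−0.0331·4/12)
I = 3.7696 + 3.7488 + 3.7385 = 11.2569
F = (S − I)·e^(rT) = (346.53 − 11.2569) · e^(0.0331·5/12)
= 335.2731 · e^0.013792 = 335.2731 × 1.013888 = C$339.93

C$339.93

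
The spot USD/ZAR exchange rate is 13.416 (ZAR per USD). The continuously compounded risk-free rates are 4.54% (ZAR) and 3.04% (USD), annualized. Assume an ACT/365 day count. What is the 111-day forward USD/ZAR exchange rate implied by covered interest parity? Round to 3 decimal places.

13.477

F = S·e^((r_ZAR − r_USD)T) = 13.416 · e^((0.0454 − 0.0304) × 111/365)
= 13.416 · e^0.004562 = 13.416 × 1.004572
F = 13.477 ZAR per USD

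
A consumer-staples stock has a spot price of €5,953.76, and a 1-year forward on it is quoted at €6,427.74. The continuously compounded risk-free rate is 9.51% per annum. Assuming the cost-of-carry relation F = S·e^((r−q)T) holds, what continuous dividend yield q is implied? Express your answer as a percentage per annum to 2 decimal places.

1.85%

From F = S·e^((r−q)T): (r − q) = ln(F/S)/T
ln(6427.74/5953.76) = ln(1.079610) = 0.076600
(r − q) = 0.076600 / (1) = 0.076600
q = r − ln(F/S)/T = 0.0951 − 0.076600 = 0.018500
q = 1.85%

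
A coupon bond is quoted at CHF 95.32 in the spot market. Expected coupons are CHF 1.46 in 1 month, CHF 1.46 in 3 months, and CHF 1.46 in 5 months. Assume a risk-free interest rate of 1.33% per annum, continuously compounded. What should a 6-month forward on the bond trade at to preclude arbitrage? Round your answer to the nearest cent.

CHF 91.56

PV(coupons) I = 1.46·e^(−0.0133·1/12) + 1.46·e^(−0.0133·3/12) + 1.46·e^(−0.0133·5/12)
I = 1.4584 + 1.4552 + 1.4519 = 4.3655
F = (S − I)·e^(rT) = (95.32 − 4.3655) · e^(0.0133·6/12)
= 90.9545 · e^0.006650 = 90.9545 × 1.006672 = CHF 91.56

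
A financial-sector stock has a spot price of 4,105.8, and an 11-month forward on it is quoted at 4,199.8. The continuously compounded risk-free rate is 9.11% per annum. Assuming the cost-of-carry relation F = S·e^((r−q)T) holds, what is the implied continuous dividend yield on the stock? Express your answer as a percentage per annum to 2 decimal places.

6.64%

From F = S·e^((r−q)T): (r − q) = ln(F/S)/T
ln(4199.8/4105.8) = ln(1.022894) = 0.022636
(r − q) = 0.022636 / (11/12) = 0.024694
q = r − ln(F/S)/T = 0.0911 − 0.024694 = 0.066406
q = 6.64%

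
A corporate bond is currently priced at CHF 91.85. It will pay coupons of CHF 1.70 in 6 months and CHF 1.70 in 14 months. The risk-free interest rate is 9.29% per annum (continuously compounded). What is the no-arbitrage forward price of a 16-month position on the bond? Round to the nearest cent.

CHF 100.40

PV(coupons) I = 1.70·e^(−0.0929·6/12) + 1.70·e^(−0.0929·14/12)
I = 1.6228 + 1.5254 = 3.1482
F = (S − I)·e^(rT) = (91.85 − 3.1482) · e^(0.0929·16/12)
= 88.7018 · e^0.123867 = 88.7018 × 1.131865 = CHF 100.40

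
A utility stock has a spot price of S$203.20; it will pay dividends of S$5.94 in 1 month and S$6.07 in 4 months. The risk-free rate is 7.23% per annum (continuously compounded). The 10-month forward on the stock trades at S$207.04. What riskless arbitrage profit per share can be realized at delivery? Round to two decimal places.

S$3.79 per share

PV(dividends) I = 5.94·e^(−0.0723·1/12) + 6.07·e^(−0.0723·4/12) = 11.8298
Fair forward F* = (S − I)·e^(rT) = (203.20 − 11.8298)·e^0.060250 = 191.3702 × 1.062102 = 203.2547
Market S$207.04 > fair 203.2547: forward overpriced → cash-and-carry (borrow at r, buy the stock and collect the dividends, short the forward).
Profit at T = |F_mkt − F*| = |207.04 − 203.2547| = S$3.79 per share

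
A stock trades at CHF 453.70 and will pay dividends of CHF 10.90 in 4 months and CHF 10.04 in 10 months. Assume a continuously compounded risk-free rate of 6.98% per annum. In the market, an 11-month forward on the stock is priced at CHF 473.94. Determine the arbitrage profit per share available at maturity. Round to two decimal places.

PV(dividends) I = 10.90·e^(−0.0698·4/12) + 10.04·e^(−0.0698·10/12) = 20.1220
Fair forward F* = (S − I)·e^(rT) = (453.70 − 20.1220)·e^0.063983 = 433.5780 × 1.066074 = 462.2262
Market CHF 473.94 > fair 462.2262: forward overpriced → cash-and-carry (borrow at r, buy the stock and collect the dividends, short the forward).
Profit at T = |F_mkt − F*| = |473.94 − 462.2262| = CHF 11.71 per share

CHF 11.71 per share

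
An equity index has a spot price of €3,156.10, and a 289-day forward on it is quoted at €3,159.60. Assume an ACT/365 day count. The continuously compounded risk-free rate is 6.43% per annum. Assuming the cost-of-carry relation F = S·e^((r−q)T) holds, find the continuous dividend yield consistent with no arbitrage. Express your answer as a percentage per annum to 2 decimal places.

From F = S·e^((r−q)T): (r − q) = ln(F/S)/T
ln(3159.60/3156.10) = ln(1.001109) = 0.001108
(r − q) = 0.001108 / (289/365) = 0.001399
q = r − ln(F/S)/T = 0.0643 − 0.001399 = 0.062901
q = 6.29%

6.29%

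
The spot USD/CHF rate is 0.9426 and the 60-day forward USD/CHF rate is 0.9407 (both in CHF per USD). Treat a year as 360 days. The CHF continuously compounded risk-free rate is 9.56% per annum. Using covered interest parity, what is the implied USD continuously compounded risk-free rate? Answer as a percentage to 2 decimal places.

10.77%

F = S·e^((r_CHF − r_USD)T) ⇒ r_USD = r_CHF − ln(F/S)/T
ln(0.9407/0.9426) = -0.002018; /(60/360) = -0.012108
r_USD = 0.0956 + 0.012108 = 0.107708
r_USD = 10.77%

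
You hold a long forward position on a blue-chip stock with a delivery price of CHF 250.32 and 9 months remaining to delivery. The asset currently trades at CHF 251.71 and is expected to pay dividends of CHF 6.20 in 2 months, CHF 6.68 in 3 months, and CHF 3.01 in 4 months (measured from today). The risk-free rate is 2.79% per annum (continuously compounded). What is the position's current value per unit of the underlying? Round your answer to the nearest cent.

-CHF 9.21

PV(remaining dividends) I = 6.20·e^(−0.0279·2/12) + 6.68·e^(−0.0279·3/12) + 3.01·e^(−0.0279·4/12) = 15.7869
Current forward F = (S − I)·e^(rT) = (251.71 − 15.7869)·e^(0.0279·9/12) = 235.9231 × 1.021145 = 240.9117
Value (long) = (F − K)·e^(−rT) = (240.9117 − 250.32) × 0.979292 = -9.2135
Value = -CHF 9.21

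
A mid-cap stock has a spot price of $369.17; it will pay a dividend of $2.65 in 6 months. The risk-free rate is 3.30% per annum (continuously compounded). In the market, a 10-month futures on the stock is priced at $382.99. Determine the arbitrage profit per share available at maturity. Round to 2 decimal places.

$6.21 per share

PV(dividends) I = 2.65·e^(−0.0330·6/12) = 2.6066
Fair futures F* = (S − I)·e^(rT) = (369.17 − 2.6066)·e^0.027500 = 366.5634 × 1.027882 = 376.7839
Market $382.99 > fair 376.7839: forward overpriced → cash-and-carry (borrow at r, buy the stock and collect the dividends, short the forward).
Profit at T = |F_mkt − F*| = |382.99 − 376.7839| = $6.21 per share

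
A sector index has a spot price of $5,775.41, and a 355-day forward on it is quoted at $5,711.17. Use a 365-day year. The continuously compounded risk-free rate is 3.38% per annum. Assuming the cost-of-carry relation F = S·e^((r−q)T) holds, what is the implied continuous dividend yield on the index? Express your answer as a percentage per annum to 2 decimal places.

4.53%

From F = S·e^((r−q)T): (r − q) = ln(F/S)/T
ln(5711.17/5775.41) = ln(0.988877) = -0.011185
(r − q) = -0.011185 / (355/365) = -0.011500
q = r − ln(F/S)/T = 0.0338 + 0.011500 = 0.045300
q = 4.53%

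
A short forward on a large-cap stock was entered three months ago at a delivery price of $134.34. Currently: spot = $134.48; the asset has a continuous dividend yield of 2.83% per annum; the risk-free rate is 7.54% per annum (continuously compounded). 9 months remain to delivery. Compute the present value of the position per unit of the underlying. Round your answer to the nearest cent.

Current fair forward for the remaining 9 months: F = S·e^((r − q)·T), (r − q) = 0.0754 − 0.0283 = 0.0471
F = 134.48 · e^(0.0471 × 9/12) = 134.48 × 1.035956 = 139.3154
Value of long forward = (F − K)·e^(−rT) = (139.3154 − 134.34) · e^(−0.0754·9/12)
= 4.9754 × 0.945019 = 4.70
Short position value = −(long value) = -$4.70

-$4.70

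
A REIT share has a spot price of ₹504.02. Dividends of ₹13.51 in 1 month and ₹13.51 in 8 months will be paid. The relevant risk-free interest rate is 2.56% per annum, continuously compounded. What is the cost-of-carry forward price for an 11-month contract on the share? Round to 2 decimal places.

₹488.59

PV(dividends) I = 13.51·e^(−0.0256·1/12) + 13.51·e^(−0.0256·8/12)
I = 13.4812 + 13.2814 = 26.7626
F = (S − I)·e^(rT) = (504.02 − 26.7626) · e^(0.0256·11/12)
= 477.2574 · e^0.023467 = 477.2574 × 1.023745 = ₹488.59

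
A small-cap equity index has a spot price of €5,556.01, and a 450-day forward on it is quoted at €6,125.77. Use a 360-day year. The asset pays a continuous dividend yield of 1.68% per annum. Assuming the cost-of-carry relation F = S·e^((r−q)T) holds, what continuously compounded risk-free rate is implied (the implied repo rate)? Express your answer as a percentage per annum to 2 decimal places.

9.49%

From F = S·e^((r−q)T): (r − q) = ln(F/S)/T
ln(6125.77/5556.01) = ln(1.102548) = 0.097624
(r − q) = 0.097624 / (450/360) = 0.078099
r = ln(F/S)/T + q = 0.078099 + 0.0168 = 0.094899
r = 9.49%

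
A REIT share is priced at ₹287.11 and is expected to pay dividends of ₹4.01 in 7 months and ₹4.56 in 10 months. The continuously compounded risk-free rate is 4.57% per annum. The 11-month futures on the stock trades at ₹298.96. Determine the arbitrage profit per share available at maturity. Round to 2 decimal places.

₹8.22 per share

PV(dividends) I = 4.01·e^(−0.0457·7/12) + 4.56·e^(−0.0457·10/12) = 8.2941
Fair futures F* = (S − I)·e^(rT) = (287.11 − 8.2941)·e^0.041892 = 278.8159 × 1.042782 = 290.7442
Market ₹298.96 > fair 290.7442: forward overpriced → cash-and-carry (borrow at r, buy the stock and collect the dividends, short the forward).
Profit at T = |F_mkt − F*| = |298.96 − 290.7442| = ₹8.22 per share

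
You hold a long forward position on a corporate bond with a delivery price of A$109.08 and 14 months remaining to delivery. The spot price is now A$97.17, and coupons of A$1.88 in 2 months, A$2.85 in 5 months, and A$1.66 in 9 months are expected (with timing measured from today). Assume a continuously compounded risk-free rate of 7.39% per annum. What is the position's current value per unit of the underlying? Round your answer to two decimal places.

PV(remaining coupons) I = 1.88·e^(−0.0739·2/12) + 2.85·e^(−0.0739·5/12) + 1.66·e^(−0.0739·9/12) = 6.1911
Current forward F = (S − I)·e^(rT) = (97.17 − 6.1911)·e^(0.0739·14/12) = 90.9789 × 1.090042 = 99.1708
Value (long) = (F − K)·e^(−rT) = (99.1708 − 109.08) × 0.917395 = -9.0907
Value = -A$9.09

-A$9.09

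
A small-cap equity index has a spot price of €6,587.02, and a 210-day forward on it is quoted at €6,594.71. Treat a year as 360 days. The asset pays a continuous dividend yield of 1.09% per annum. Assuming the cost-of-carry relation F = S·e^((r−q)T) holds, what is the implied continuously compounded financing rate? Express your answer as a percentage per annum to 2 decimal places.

From F = S·e^((r−q)T): (r − q) = ln(F/S)/T
ln(6594.71/6587.02) = ln(1.001167) = 0.001166
(r − q) = 0.001166 / (210/360) = 0.001999
r = ln(F/S)/T + q = 0.001999 + 0.0109 = 0.012899
r = 1.29%

1.29%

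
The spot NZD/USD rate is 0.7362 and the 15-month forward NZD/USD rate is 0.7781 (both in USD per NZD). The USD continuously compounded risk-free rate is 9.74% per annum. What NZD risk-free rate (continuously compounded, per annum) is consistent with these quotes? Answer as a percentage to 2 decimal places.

F = S·e^((r_USD − r_NZD)T) ⇒ r_NZD = r_USD − ln(F/S)/T
ln(0.7781/0.7362) = 0.055353; /(15/12) = 0.044282
r_NZD = 0.0974 − 0.044282 = 0.053118
r_NZD = 5.31%

5.31%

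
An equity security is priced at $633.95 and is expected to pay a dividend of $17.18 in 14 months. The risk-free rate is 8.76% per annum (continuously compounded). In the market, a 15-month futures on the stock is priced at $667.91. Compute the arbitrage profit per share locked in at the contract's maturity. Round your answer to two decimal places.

$22.09 per share

PV(dividends) I = 17.18·e^(−0.0876·14/12) = 15.5109
Fair futures F* = (S − I)·e^(rT) = (633.95 − 15.5109)·e^0.109500 = 618.4391 × 1.115720 = 690.0049
Market $667.91 < fair 690.0049: forward underpriced → reverse cash-and-carry (short the stock, invest proceeds at r, pay the dividends, go long the forward).
Profit at T = |F_mkt − F*| = |667.91 − 690.0049| = $22.09 per share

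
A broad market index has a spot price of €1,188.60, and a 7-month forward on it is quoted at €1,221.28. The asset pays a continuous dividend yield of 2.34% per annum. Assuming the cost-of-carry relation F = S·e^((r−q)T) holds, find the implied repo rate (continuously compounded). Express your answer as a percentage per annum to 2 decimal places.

From F = S·e^((r−q)T): (r − q) = ln(F/S)/T
ln(1221.28/1188.60) = ln(1.027495) = 0.027124
(r − q) = 0.027124 / (7/12) = 0.046498
r = ln(F/S)/T + q = 0.046498 + 0.0234 = 0.069898
r = 6.99%

6.99%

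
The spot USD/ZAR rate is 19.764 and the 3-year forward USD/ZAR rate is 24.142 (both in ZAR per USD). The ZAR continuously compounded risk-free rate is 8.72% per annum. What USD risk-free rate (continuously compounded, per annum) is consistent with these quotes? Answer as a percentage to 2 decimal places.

2.05%

F = S·e^((r_ZAR − r_USD)T) ⇒ r_USD = r_ZAR − ln(F/S)/T
ln(24.142/19.764) = 0.200091; /(3) = 0.066697
r_USD = 0.0872 − 0.066697 = 0.020503
r_USD = 2.05%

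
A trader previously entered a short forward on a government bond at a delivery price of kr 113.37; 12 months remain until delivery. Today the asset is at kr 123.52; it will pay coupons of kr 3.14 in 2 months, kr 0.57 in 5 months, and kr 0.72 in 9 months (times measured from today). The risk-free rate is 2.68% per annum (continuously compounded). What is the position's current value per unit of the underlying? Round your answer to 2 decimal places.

PV(remaining coupons) I = 3.14·e^(−0.0268·2/12) + 0.57·e^(−0.0268·5/12) + 0.72·e^(−0.0268·9/12) = 4.3953
Current forward F = (S − I)·e^(rT) = (123.52 − 4.3953)·e^(0.0268·12/12) = 119.1247 × 1.027162 = 122.3604
Value (long) = (F − K)·e^(−rT) = (122.3604 − 113.37) × 0.973556 = 8.7527
Short position value = −(long value) = -kr 8.75

-kr 8.75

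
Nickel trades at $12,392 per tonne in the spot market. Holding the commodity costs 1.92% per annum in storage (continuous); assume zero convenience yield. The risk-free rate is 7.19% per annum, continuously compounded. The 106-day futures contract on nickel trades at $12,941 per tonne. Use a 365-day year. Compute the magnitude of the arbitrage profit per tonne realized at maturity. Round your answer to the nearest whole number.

Fair futures: F* = S·e^(carry·T), with carry = (r + u) = 0.0719 + 0.0192 = 0.0911
F* = 12392 · e^(0.0911 × 106/365) = 12392 · e^0.026456 = 12392 × 1.026809 = $12724.2171
Market $12941 > fair $12724.2171: forward overpriced → cash-and-carry (buy spot, short the forward).
At maturity, profit = |F_mkt − F*| = |12941 − 12724.2171| = $217 per tonne

$217 per tonne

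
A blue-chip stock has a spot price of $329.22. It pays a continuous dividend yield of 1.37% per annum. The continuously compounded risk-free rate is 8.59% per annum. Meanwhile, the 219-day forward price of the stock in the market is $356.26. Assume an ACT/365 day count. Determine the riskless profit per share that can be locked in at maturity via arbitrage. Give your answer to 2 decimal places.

$12.46 per share

Fair forward: F* = S·e^(carry·T), with carry = (r − q) = 0.0859 − 0.0137 = 0.0722
F* = 329.22 · e^(0.0722 × 219/365) = 329.22 · e^0.043320 = 329.22 × 1.044272 = $343.7952
Market $356.26 > fair $343.7952: forward overpriced → cash-and-carry (buy spot, short the forward).
At maturity, profit = |F_mkt − F*| = |356.26 − 343.7952| = $12.46 per share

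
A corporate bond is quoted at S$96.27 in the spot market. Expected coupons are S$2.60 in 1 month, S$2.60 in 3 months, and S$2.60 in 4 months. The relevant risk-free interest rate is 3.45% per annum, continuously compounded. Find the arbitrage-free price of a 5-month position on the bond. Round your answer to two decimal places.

PV(coupons) I = 2.60·e^(−0.0345·1/12) + 2.60·e^(−0.0345·3/12) + 2.60·e^(−0.0345·4/12)
I = 2.5925 + 2.5777 + 2.5703 = 7.7405
F = (S − I)·e^(rT) = (96.27 − 7.7405) · e^(0.0345·5/12)
= 88.5295 · e^0.014375 = 88.5295 × 1.014479 = S$89.81

S$89.81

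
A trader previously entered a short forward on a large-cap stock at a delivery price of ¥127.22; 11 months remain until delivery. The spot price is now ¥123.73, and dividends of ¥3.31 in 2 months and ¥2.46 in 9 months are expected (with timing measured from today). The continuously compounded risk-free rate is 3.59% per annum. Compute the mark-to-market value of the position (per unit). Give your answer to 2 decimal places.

¥5.06

PV(remaining dividends) I = 3.31·e^(−0.0359·2/12) + 2.46·e^(−0.0359·9/12) = 5.6849
Current forward F = (S − I)·e^(rT) = (123.73 − 5.6849)·e^(0.0359·11/12) = 118.0451 × 1.033456 = 121.9944
Value (long) = (F − K)·e^(−rT) = (121.9944 − 127.22) × 0.967627 = -5.0564
Short position value = −(long value) = ¥5.06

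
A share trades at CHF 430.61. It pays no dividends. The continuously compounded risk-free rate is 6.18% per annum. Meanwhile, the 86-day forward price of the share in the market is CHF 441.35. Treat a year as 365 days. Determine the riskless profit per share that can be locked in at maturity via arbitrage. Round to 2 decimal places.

CHF 4.42 per share

Fair forward: F* = S·e^(carry·T), with carry = r = 0.0618
F* = 430.61 · e^(0.0618 × 86/365) = 430.61 · e^0.014561 = 430.61 × 1.014668 = CHF 436.9262
Market CHF 441.35 > fair CHF 436.9262: forward overpriced → cash-and-carry (buy spot, short the forward).
At maturity, profit = |F_mkt − F*| = |441.35 − 436.9262| = CHF 4.42 per share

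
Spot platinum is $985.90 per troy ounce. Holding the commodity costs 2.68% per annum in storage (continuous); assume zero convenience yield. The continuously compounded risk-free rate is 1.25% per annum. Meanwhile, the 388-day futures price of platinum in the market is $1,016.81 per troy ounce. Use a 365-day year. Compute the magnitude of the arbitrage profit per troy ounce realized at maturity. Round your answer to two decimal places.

Fair futures: F* = S·e^(carry·T), with carry = (r + u) = 0.0125 + 0.0268 = 0.0393
F* = 985.90 · e^(0.0393 × 388/365) = 985.90 · e^0.041776 = 985.90 × 1.042661 = $1027.9595
Market $1016.81 < fair $1027.9595: forward underpriced → reverse cash-and-carry (short spot, go long the forward).
At maturity, profit = |F_mkt − F*| = |1016.81 − 1027.9595| = $11.15 per troy ounce

$11.15 per troy ounce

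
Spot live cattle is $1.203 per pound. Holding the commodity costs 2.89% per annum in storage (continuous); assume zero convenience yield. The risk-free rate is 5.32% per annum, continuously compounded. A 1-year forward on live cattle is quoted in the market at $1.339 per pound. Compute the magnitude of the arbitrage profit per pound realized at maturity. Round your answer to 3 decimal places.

Fair forward: F* = S·e^(carry·T), with carry = (r + u) = 0.0532 + 0.0289 = 0.0821
F* = 1.203 · e^(0.0821 × 1) = 1.203 · e^0.082100 = 1.203 × 1.085564 = $1.3059
Market $1.339 > fair $1.3059: forward overpriced → cash-and-carry (buy spot, short the forward).
At maturity, profit = |F_mkt − F*| = |1.339 − 1.3059| = $0.033 per pound

$0.033 per pound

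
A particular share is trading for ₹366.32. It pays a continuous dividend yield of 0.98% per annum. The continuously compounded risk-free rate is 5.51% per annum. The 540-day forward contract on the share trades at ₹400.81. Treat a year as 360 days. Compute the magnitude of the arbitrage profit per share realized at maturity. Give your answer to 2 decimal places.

Fair forward: F* = S·e^(carry·T), with carry = (r − q) = 0.0551 − 0.0098 = 0.0453
F* = 366.32 · e^(0.0453 × 540/360) = 366.32 · e^0.067950 = 366.32 × 1.070312 = ₹392.0767
Market ₹400.81 > fair ₹392.0767: forward overpriced → cash-and-carry (buy spot, short the forward).
At maturity, profit = |F_mkt − F*| = |400.81 − 392.0767| = ₹8.73 per share

₹8.73 per share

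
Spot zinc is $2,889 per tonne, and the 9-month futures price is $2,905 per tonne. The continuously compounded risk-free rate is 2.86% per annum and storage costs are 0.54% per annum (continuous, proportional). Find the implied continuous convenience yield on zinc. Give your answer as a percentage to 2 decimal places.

F = S·e^((r+u−y)T) ⇒ (r+u−y) = ln(F/S)/T
ln(2905/2889) = 0.005523; /T ⇒ 0.007364
y = r + u − ln(F/S)/T = 0.0286 + 0.0054 − 0.007364 = 0.026636
y = 2.66%

2.66%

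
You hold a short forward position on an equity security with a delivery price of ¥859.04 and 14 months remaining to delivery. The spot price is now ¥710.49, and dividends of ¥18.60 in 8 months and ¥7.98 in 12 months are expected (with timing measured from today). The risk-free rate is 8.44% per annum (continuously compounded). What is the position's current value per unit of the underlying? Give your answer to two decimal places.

PV(remaining dividends) I = 18.60·e^(−0.0844·8/12) + 7.98·e^(−0.0844·12/12) = 24.9165
Current forward F = (S − I)·e^(rT) = (710.49 − 24.9165)·e^(0.0844·14/12) = 685.5735 × 1.103478 = 756.5153
Value (long) = (F − K)·e^(−rT) = (756.5153 − 859.04) × 0.906226 = -92.9105
Short position value = −(long value) = ¥92.91

¥92.91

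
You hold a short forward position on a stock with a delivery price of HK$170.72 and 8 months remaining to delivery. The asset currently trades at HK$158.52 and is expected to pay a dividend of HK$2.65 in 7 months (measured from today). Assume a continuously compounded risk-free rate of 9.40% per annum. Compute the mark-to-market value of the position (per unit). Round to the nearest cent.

HK$4.34

PV(remaining dividends) I = 2.65·e^(−0.0940·7/12) = 2.5086
Current forward F = (S − I)·e^(rT) = (158.52 − 2.5086)·e^(0.0940·8/12) = 156.0114 × 1.064672 = 166.1010
Value (long) = (F − K)·e^(−rT) = (166.1010 − 170.72) × 0.939257 = -4.3384
Short position value = −(long value) = HK$4.34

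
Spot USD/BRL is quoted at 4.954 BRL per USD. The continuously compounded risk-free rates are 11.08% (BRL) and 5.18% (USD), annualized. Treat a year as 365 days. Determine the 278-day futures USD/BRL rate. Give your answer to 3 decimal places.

F = S·e^((r_BRL − r_USD)T) = 4.954 · e^((0.1108 − 0.0518) × 278/365)
= 4.954 · e^0.044937 = 4.954 × 1.045962
F = 5.182 BRL per USD

5.182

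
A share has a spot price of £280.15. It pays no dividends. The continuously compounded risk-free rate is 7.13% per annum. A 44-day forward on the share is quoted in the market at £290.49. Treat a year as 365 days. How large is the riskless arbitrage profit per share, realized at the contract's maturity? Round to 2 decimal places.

£7.92 per share

Fair forward: F* = S·e^(carry·T), with carry = r = 0.0713
F* = 280.15 · e^(0.0713 × 44/365) = 280.15 · e^0.008595 = 280.15 × 1.008632 = £282.5683
Market £290.49 > fair £282.5683: forward overpriced → cash-and-carry (buy spot, short the forward).
At maturity, profit = |F_mkt − F*| = |290.49 − 282.5683| = £7.92 per share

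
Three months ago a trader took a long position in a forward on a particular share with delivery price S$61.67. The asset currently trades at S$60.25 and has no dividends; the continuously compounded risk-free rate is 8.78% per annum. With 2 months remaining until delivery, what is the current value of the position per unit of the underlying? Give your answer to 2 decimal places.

-S$0.52

Current fair forward for the remaining 2 months: F = S·e^(r·T), r = 0.0878
F = 60.25 · e^(0.0878 × 2/12) = 60.25 × 1.014741 = 61.1381
Value of long forward = (F − K)·e^(−rT) = (61.1381 − 61.67) · e^(−0.0878·2/12)
= -0.5319 × 0.985473 = -0.52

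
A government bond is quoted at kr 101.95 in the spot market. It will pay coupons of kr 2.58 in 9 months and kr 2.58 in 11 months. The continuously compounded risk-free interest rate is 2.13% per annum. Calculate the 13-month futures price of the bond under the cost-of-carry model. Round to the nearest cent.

kr 99.14

PV(coupons) I = 2.58·e^(−0.0213·9/12) + 2.58·e^(−0.0213·11/12)
I = 2.5391 + 2.5301 = 5.0692
F = (S − I)·e^(rT) = (101.95 − 5.0692) · e^(0.0213·13/12)
= 96.8808 · e^0.023075 = 96.8808 × 1.023343 = kr 99.14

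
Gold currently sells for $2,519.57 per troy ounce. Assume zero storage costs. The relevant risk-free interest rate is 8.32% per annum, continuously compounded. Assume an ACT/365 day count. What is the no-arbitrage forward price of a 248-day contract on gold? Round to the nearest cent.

$2,666.11 per troy ounce

F = S·e^(rT) = 2519.57 · e^(0.0832 × 248/365) = 2519.57 · e^0.05653041
= 2519.57 × 1.05815879 = $2,666.11 per troy ounce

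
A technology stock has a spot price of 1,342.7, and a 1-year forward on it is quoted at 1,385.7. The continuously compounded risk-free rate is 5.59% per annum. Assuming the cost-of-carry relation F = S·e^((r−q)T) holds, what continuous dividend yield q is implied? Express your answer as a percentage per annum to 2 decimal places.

From F = S·e^((r−q)T): (r − q) = ln(F/S)/T
ln(1385.7/1342.7) = ln(1.032025) = 0.031523
(r − q) = 0.031523 / (1) = 0.031523
q = r − ln(F/S)/T = 0.0559 − 0.031523 = 0.024377
q = 2.44%

2.44%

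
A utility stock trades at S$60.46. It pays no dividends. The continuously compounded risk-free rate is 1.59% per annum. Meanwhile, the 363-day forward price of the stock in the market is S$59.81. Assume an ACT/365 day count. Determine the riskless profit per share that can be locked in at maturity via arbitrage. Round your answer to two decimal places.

S$1.61 per share

Fair forward: F* = S·e^(carry·T), with carry = r = 0.0159
F* = 60.46 · e^(0.0159 × 363/365) = 60.46 · e^0.015813 = 60.46 × 1.015939 = S$61.4237
Market S$59.81 < fair S$61.4237: forward underpriced → reverse cash-and-carry (short spot, go long the forward).
At maturity, profit = |F_mkt − F*| = |59.81 − 61.4237| = S$1.61 per share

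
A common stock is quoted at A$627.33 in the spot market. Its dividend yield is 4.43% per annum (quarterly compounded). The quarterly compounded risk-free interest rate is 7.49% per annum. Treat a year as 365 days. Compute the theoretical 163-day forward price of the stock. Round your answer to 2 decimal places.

A$635.83

F = S · (1+r/4)^(4T) / (1+q/4)^(4T)
= 627.33 × 1.033694 / 1.019869 = 627.33 × 1.013556
F = A$635.83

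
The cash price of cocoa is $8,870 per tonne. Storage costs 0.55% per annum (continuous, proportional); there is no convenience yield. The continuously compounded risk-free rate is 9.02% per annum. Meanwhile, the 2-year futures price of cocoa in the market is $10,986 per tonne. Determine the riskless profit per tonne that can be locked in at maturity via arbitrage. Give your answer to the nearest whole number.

Fair futures: F* = S·e^(carry·T), with carry = (r + u) = 0.0902 + 0.0055 = 0.0957
F* = 8870 · e^(0.0957 × 2) = 8870 · e^0.191400 = 8870 × 1.210944 = $10741.0733
Market $10986 > fair $10741.0733: forward overpriced → cash-and-carry (buy spot, short the forward).
At maturity, profit = |F_mkt − F*| = |10986 − 10741.0733| = $245 per tonne

$245 per tonne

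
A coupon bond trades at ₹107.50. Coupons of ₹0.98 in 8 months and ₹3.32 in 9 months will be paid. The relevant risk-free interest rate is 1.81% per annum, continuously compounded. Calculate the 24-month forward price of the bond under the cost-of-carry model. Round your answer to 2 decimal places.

₹107.06

PV(coupons) I = 0.98·e^(−0.0181·8/12) + 3.32·e^(−0.0181·9/12)
I = 0.9682 + 3.2752 = 4.2434
F = (S − I)·e^(rT) = (107.50 − 4.2434) · e^(0.0181·24/12)
= 103.2566 · e^0.036200 = 103.2566 × 1.036863 = ₹107.06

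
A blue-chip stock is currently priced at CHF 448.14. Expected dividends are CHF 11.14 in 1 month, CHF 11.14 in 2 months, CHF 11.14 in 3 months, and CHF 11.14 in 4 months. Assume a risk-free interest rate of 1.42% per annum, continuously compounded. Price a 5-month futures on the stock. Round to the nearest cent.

CHF 406.11

PV(dividends) I = 11.14·e^(−0.0142·1/12) + 11.14·e^(−0.0142·2/12) + 11.14·e^(−0.0142·3/12) + 11.14·e^(−0.0142·4/12)
I = 11.1268 + 11.1137 + 11.1005 + 11.0874 = 44.4284
F = (S − I)·e^(rT) = (448.14 − 44.4284) · e^(0.0142·5/12)
= 403.7116 · e^0.005917 = 403.7116 × 1.005935 = CHF 406.11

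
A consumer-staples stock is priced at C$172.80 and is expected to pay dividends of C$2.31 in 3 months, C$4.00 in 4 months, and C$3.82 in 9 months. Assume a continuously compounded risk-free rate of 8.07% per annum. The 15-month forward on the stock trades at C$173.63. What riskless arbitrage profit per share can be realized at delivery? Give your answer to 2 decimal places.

PV(dividends) I = 2.31·e^(−0.0807·3/12) + 4.00·e^(−0.0807·4/12) + 3.82·e^(−0.0807·9/12) = 9.7533
Fair forward F* = (S − I)·e^(rT) = (172.80 − 9.7533)·e^0.100875 = 163.0467 × 1.106138 = 180.3522
Market C$173.63 < fair 180.3522: forward underpriced → reverse cash-and-carry (short the stock, invest proceeds at r, pay the dividends, go long the forward).
Profit at T = |F_mkt − F*| = |173.63 − 180.3522| = C$6.72 per share

C$6.72 per share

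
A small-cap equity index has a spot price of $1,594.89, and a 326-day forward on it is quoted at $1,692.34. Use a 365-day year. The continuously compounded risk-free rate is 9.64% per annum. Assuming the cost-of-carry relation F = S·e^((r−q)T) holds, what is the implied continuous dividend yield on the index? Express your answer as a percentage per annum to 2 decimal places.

3.00%

From F = S·e^((r−q)T): (r − q) = ln(F/S)/T
ln(1692.34/1594.89) = ln(1.061101) = 0.059307
(r − q) = 0.059307 / (326/365) = 0.066402
q = r − ln(F/S)/T = 0.0964 − 0.066402 = 0.029998
q = 3.00%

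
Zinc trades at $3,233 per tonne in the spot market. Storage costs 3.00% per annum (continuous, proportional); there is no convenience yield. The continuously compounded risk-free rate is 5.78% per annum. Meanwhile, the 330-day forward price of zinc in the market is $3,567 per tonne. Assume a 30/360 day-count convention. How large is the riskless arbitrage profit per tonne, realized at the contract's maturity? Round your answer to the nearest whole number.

Fair forward: F* = S·e^(carry·T), with carry = (r + u) = 0.0578 + 0.0300 = 0.0878
F* = 3233 · e^(0.0878 × 330/360) = 3233 · e^0.080483 = 3233 × 1.083810 = $3503.9577
Market $3567 > fair $3503.9577: forward overpriced → cash-and-carry (buy spot, short the forward).
At maturity, profit = |F_mkt − F*| = |3567 − 3503.9577| = $63 per tonne

$63 per tonne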